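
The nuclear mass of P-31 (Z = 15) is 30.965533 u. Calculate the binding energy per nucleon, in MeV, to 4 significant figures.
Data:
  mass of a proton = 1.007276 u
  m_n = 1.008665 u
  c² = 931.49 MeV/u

8.481 MeV/nucleon

The nucleus contains 15 protons and 31 − 15 = 16 neutrons.
Total constituent mass: 15 × 1.007276 + 16 × 1.008665 = 31.247780 u
Mass defect Δm = 31.247780 − 30.965533 = 0.282247 u
Converting to energy: 0.282247 u × 931.49 MeV/u = 262.910 MeV
Dividing by A = 31 gives 8.481 MeV per nucleon.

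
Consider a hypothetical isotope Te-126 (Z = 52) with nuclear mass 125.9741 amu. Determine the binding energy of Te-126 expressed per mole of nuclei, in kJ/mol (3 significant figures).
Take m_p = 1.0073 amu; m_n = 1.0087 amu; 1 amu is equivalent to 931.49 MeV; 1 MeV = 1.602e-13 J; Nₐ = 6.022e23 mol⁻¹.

9.43e+10 kJ/mol

Mass of separated nucleons = 52(1.0073) + 74(1.0087) = 52.3796 + 74.6438 = 127.0234 amu
Δm = 127.0234 − 125.9741 = 1.0493 amu
E_B = 1.0493 × 931.49 = 977.412 MeV
Per nucleus in joules: 977.412 MeV × 1.602e-13 J/MeV = 1.5658e-10 J
Per mole: 1.5658e-10 J × 6.022e23 mol⁻¹ = 9.4292e+13 J/mol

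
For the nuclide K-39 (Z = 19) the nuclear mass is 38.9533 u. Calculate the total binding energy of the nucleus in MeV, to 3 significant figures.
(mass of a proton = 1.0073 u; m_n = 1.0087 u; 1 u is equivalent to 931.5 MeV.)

With 19 protons and 20 neutrons (A = 39):
Σm = 19·m_p + 20·m_n = 19.1387 + 20.1740 = 39.3127 u
Mass defect Δm = 39.3127 − 38.9533 = 0.3594 u
E_B = 0.3594 × 931.5 = 334.781 MeV

335 MeV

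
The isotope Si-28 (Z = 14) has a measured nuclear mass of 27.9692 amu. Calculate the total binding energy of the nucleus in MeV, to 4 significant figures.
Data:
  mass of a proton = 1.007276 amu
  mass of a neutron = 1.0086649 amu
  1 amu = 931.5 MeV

236.6 MeV

Σm = 14·m_p + 14·m_n = 14.101864 + 14.1213086 = 28.2231726 amu
Δm = 28.2231726 − 27.9692 = 0.2539726 amu
Converting to energy: 0.2539726 amu × 931.5 MeV/amu = 236.575 MeV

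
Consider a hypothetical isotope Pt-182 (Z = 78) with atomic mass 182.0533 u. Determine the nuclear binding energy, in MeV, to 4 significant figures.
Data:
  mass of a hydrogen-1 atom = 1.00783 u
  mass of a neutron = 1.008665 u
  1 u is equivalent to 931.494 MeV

1359 MeV

Mass of separated nucleons = 78(1.00783) + 104(1.008665) = 78.61074 + 104.901160 = 183.511900 u
Δm = 183.511900 − 182.0533 = 1.458600 u
E_B = 1.458600 × 931.494 = 1358.68 MeV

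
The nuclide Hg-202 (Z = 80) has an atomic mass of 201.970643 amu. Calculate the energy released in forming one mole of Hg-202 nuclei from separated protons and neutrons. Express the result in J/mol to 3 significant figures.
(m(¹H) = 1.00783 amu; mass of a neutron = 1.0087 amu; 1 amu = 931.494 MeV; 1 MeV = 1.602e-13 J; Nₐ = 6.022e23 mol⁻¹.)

Σm = 80·m(¹H) + 122·m_n = 80.62640 + 123.0614 = 203.68780 amu
Mass defect Δm = 203.68780 − 201.970643 = 1.717157 amu
Binding energy = Δm·c² = 1.717157 × 931.494 MeV/amu = 1599.52 MeV
Per nucleus in joules: 1599.52 MeV × 1.602e-13 J/MeV = 2.5624e-10 J
Per mole: 2.5624e-10 J × 6.022e23 mol⁻¹ = 1.5431e+14 J/mol

1.54e+14 J/mol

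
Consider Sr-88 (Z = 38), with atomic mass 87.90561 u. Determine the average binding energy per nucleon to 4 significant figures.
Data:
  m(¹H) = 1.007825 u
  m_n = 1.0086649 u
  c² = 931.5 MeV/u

8.733 MeV/nucleon

Z = 38, so N = A − Z = 88 − 38 = 50.
Total constituent mass: 38 × 1.007825 + 50 × 1.0086649 = 88.7305950 u
The mass defect is 88.7305950 − 87.90561 = 0.8249850 u.
E_B = 0.8249850 × 931.5 = 768.474 MeV
BE/A = 768.474 MeV / 88 = 8.733 MeV/nucleon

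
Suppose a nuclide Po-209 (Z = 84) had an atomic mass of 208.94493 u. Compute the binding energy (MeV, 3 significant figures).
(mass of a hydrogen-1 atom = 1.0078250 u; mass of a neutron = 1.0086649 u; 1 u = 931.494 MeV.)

1670 MeV

Σm = 84·m(¹H) + 125·m_n = 84.6573000 + 126.0831125 = 210.7404125 u
Δm = 210.7404125 − 208.94493 = 1.7954825 u
Converting to energy: 1.7954825 u × 931.494 MeV/u = 1672.48 MeV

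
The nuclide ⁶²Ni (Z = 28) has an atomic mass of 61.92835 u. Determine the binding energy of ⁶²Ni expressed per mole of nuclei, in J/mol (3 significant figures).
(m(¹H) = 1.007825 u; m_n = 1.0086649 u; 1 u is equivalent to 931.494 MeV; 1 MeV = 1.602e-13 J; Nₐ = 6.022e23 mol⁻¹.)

5.26e+13 J/mol

With 28 protons and 34 neutrons (A = 62):
Total constituent mass: 28 × 1.007825 + 34 × 1.0086649 = 62.5137066 u
Mass defect Δm = 62.5137066 − 61.92835 = 0.5853566 u
Converting to energy: 0.5853566 u × 931.494 MeV/u = 545.256 MeV
Per nucleus in joules: 545.256 MeV × 1.602e-13 J/MeV = 8.7350e-11 J
Per mole: 8.7350e-11 J × 6.022e23 mol⁻¹ = 5.2602e+13 J/mol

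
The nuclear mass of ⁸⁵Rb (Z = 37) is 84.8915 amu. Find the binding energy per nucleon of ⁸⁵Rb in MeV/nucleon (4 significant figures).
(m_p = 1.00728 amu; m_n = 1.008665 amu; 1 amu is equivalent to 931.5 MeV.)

8.699 MeV/nucleon

The nucleus contains 37 protons and 85 − 37 = 48 neutrons.
Total constituent mass: 37 × 1.00728 + 48 × 1.008665 = 85.685280 amu
Δm = 85.685280 − 84.8915 = 0.793780 amu
Converting to energy: 0.793780 amu × 931.5 MeV/amu = 739.406 MeV
BE/A = 739.406 MeV / 85 = 8.699 MeV/nucleon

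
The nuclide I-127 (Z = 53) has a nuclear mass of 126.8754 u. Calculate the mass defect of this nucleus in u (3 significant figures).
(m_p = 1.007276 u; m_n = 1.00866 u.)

1.15 u

The nucleus contains 53 protons and 127 − 53 = 74 neutrons.
Mass of separated nucleons = 53(1.007276) + 74(1.00866) = 53.385628 + 74.64084 = 128.026468 u
The mass defect is 128.026468 − 126.8754 = 1.151068 u.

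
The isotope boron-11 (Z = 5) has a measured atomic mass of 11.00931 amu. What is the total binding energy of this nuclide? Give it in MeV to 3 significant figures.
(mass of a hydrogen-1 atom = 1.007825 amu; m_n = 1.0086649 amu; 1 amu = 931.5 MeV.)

76.2 MeV

Mass of separated nucleons = 5(1.007825) + 6(1.0086649) = 5.039125 + 6.0519894 = 11.0911144 amu
Δm = 11.0911144 − 11.00931 = 0.0818044 amu
Binding energy = Δm·c² = 0.0818044 × 931.5 MeV/amu = 76.2008 MeV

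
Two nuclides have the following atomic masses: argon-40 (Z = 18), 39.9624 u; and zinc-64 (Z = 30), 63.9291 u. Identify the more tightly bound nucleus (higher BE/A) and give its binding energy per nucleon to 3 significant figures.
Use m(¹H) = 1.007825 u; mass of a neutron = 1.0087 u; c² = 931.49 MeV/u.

zinc-64; 8.75 MeV/nucleon

argon-40: Σm = 18(1.007825) + 22(1.0087) = 40.332250 u; Δm = 0.369850 u; E_B = 344.51 MeV; E_B/A = 8.613 MeV
zinc-64: Σm = 30(1.007825) + 34(1.0087) = 64.530550 u; Δm = 0.601450 u; E_B = 560.24 MeV; E_B/A = 8.754 MeV
zinc-64 has the higher binding energy per nucleon, so it is the more tightly bound nucleus.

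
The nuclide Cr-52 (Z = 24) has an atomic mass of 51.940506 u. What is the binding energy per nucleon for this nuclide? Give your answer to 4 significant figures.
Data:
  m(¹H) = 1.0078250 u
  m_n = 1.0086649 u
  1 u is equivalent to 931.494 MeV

The nucleus contains 24 protons and 52 − 24 = 28 neutrons.
Σm = 24·m(¹H) + 28·m_n = 24.1878000 + 28.2426172 = 52.4304172 u
Mass defect Δm = 52.4304172 − 51.940506 = 0.4899112 u
E_B = 0.4899112 × 931.494 = 456.349 MeV
BE/A = 456.349 MeV / 52 = 8.776 MeV/nucleon

8.776 MeV/nucleon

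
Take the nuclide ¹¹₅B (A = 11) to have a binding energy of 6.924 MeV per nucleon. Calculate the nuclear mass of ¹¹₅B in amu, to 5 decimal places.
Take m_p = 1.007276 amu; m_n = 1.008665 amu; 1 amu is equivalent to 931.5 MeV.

Total binding energy = 11 × 6.924 = 76.164 MeV
Mass defect = 76.164 MeV / (931.5 MeV/amu) = 0.0817649 amu
Constituent mass = 5(1.007276) + 6(1.008665) = 11.088370 amu
Nuclear mass = 11.088370 − 0.0817649 = 11.0066051 amu ≈ 11.00661 amu (to 5 decimal places)

11.00661 amu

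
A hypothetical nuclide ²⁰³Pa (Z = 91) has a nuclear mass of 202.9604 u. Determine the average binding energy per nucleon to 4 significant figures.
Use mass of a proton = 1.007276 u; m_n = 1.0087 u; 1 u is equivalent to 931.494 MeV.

7.691 MeV/nucleon

Mass of separated nucleons = 91(1.007276) + 112(1.0087) = 91.662116 + 112.9744 = 204.636516 u
Δm = 204.636516 − 202.9604 = 1.676116 u
Binding energy = Δm·c² = 1.676116 × 931.494 MeV/u = 1561.29 MeV
Per nucleon: 1561.29 / 203 = 7.691 MeV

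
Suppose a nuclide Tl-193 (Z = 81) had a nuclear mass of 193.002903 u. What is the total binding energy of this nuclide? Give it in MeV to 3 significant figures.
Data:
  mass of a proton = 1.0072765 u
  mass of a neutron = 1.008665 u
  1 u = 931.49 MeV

The nucleus contains 81 protons and 193 − 81 = 112 neutrons.
Σm = 81·m_p + 112·m_n = 81.5893965 + 112.970480 = 194.5598765 u
The mass defect is 194.5598765 − 193.002903 = 1.5569735 u.
Converting to energy: 1.5569735 u × 931.49 MeV/u = 1450.31 MeV

1450 MeV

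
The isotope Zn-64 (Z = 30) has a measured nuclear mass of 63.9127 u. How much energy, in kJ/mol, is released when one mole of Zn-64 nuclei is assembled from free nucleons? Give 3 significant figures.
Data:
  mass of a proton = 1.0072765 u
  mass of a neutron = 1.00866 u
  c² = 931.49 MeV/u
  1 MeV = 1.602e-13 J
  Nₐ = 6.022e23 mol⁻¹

5.39e+10 kJ/mol

Σm = 30·m_p + 34·m_n = 30.2182950 + 34.29444 = 64.5127350 u
Mass defect Δm = 64.5127350 − 63.9127 = 0.6000350 u
E_B = 0.6000350 × 931.49 = 558.927 MeV
Per nucleus in joules: 558.927 MeV × 1.602e-13 J/MeV = 8.9540e-11 J
Per mole: 8.9540e-11 J × 6.022e23 mol⁻¹ = 5.3921e+13 J/mol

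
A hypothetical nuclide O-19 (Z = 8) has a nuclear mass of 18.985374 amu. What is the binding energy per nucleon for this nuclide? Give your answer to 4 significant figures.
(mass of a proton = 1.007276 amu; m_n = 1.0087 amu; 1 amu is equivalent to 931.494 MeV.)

8.263 MeV/nucleon

Total constituent mass: 8 × 1.007276 + 11 × 1.0087 = 19.153908 amu
The mass defect is 19.153908 − 18.985374 = 0.168534 amu.
E_B = 0.168534 × 931.494 = 156.988 MeV
Per nucleon: 156.988 / 19 = 8.263 MeV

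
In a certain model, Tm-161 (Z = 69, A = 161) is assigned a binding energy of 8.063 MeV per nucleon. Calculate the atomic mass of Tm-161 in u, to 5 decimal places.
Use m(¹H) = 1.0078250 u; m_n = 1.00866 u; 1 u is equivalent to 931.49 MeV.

160.94303 u

Total binding energy = 161 × 8.063 = 1298.143 MeV
Mass defect = 1298.143 MeV / (931.49 MeV/u) = 1.3936199 u
Constituent mass = 69(1.0078250) + 92(1.00866) = 162.3366450 u
Atomic mass = 162.3366450 − 1.3936199 = 160.9430251 u ≈ 160.94303 u (to 5 decimal places)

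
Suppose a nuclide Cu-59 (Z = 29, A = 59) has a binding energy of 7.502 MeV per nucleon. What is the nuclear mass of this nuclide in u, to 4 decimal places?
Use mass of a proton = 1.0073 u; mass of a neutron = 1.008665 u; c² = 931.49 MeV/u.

Total binding energy = 59 × 7.502 = 442.618 MeV
Mass defect = 442.618 MeV / (931.49 MeV/u) = 0.475172 u
Constituent mass = 29(1.0073) + 30(1.008665) = 59.471650 u
Nuclear mass = 59.471650 − 0.475172 = 58.996478 u ≈ 58.9965 u (to 4 decimal places)

58.9965 u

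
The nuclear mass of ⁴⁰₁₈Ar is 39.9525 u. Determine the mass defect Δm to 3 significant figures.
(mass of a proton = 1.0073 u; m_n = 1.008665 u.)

0.370 u

The nucleus contains 18 protons and 40 − 18 = 22 neutrons.
Mass of separated nucleons = 18(1.0073) + 22(1.008665) = 18.1314 + 22.190630 = 40.322030 u
The mass defect is 40.322030 − 39.9525 = 0.369530 u.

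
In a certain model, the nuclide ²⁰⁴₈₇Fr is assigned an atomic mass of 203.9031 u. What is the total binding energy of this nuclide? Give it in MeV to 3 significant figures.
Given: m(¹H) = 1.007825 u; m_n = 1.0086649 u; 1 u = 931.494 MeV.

1670 MeV

Z = 87, so N = A − Z = 204 − 87 = 117.
Σm = 87·m(¹H) + 117·m_n = 87.680775 + 118.0137933 = 205.6945683 u
The mass defect is 205.6945683 − 203.9031 = 1.7914683 u.
E_B = 1.7914683 × 931.494 = 1668.74 MeV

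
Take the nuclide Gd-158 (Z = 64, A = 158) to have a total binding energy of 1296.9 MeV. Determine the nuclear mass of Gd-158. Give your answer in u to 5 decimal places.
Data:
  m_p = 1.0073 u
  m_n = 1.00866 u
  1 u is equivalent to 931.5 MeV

Mass defect = 1296.9 MeV / (931.5 MeV/u) = 1.3922705 u
Constituent mass = 64(1.0073) + 94(1.00866) = 159.28124 u
Nuclear mass = 159.28124 − 1.3922705 = 157.8889695 u ≈ 157.88897 u (to 5 decimal places)

157.88897 u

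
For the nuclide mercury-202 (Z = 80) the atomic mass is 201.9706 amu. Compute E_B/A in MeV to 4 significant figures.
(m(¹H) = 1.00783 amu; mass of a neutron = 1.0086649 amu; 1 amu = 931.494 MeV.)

Z = 80, so N = A − Z = 202 − 80 = 122.
Total constituent mass: 80 × 1.00783 + 122 × 1.0086649 = 203.6835178 amu
Mass defect Δm = 203.6835178 − 201.9706 = 1.7129178 amu
E_B = 1.7129178 × 931.494 = 1595.57 MeV
Per nucleon: 1595.57 / 202 = 7.899 MeV

7.899 MeV/nucleon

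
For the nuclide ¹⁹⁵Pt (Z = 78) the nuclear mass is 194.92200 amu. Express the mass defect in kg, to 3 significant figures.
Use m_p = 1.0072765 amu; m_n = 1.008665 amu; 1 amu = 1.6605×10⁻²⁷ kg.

Z = 78, so N = A − Z = 195 − 78 = 117.
Total constituent mass: 78 × 1.0072765 + 117 × 1.008665 = 196.5813720 amu
The mass defect is 196.5813720 − 194.92200 = 1.6593720 amu.
In SI units: 1.6593720 amu × 1.6605×10⁻²⁷ kg/amu = 2.7554e-27 kg

2.76e-27 kg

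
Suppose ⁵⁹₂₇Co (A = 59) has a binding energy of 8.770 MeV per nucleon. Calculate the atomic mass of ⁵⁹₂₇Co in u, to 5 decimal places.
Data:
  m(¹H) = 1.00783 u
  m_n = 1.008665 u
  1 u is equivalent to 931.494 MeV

Total binding energy = 59 × 8.770 = 517.430 MeV
Mass defect = 517.430 MeV / (931.494 MeV/u) = 0.5554840 u
Constituent mass = 27(1.00783) + 32(1.008665) = 59.488690 u
Atomic mass = 59.488690 − 0.5554840 = 58.9332060 u ≈ 58.93321 u (to 5 decimal places)

58.93321 u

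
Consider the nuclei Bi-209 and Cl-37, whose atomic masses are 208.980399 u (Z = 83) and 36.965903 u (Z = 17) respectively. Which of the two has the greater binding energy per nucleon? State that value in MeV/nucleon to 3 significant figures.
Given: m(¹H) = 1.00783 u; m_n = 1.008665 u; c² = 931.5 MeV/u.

Cl-37; 8.57 MeV/nucleon

Bi-209: Σm = 83(1.00783) + 126(1.008665) = 210.741680 u; Δm = 1.761281 u; E_B = 1640.6 MeV; E_B/A = 7.850 MeV
Cl-37: Σm = 17(1.00783) + 20(1.008665) = 37.306410 u; Δm = 0.340507 u; E_B = 317.18 MeV; E_B/A = 8.572 MeV
Cl-37 has the higher binding energy per nucleon, so it is the more tightly bound nucleus.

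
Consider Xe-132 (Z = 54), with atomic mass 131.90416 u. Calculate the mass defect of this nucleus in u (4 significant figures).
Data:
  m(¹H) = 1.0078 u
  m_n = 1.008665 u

1.193 u

With 54 protons and 78 neutrons (A = 132):
Mass of separated nucleons = 54(1.0078) + 78(1.008665) = 54.4212 + 78.675870 = 133.097070 u
The mass defect is 133.097070 − 131.90416 = 1.192910 u.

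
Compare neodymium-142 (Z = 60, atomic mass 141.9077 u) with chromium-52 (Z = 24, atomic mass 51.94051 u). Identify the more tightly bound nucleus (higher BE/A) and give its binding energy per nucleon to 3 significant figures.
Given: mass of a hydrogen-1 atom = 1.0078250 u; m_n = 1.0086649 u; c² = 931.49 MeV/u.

chromium-52; 8.78 MeV/nucleon

neodymium-142: Σm = 60(1.0078250) + 82(1.0086649) = 143.1800218 u; Δm = 1.2723218 u; E_B = 1185.2 MeV; E_B/A = 8.346 MeV
chromium-52: Σm = 24(1.0078250) + 28(1.0086649) = 52.4304172 u; Δm = 0.4899072 u; E_B = 456.34 MeV; E_B/A = 8.776 MeV
chromium-52 has the higher binding energy per nucleon, so it is the more tightly bound nucleus.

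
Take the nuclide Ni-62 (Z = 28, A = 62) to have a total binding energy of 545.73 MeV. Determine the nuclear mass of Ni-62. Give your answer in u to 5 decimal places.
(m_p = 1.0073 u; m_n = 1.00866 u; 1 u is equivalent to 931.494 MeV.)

Mass defect = 545.73 MeV / (931.494 MeV/u) = 0.5858653 u
Constituent mass = 28(1.0073) + 34(1.00866) = 62.49884 u
Nuclear mass = 62.49884 − 0.5858653 = 61.9129747 u ≈ 61.91297 u (to 5 decimal places)

61.91297 u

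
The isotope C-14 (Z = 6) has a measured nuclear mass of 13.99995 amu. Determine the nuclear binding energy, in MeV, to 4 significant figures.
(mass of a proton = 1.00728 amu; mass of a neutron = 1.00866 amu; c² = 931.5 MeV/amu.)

Total constituent mass: 6 × 1.00728 + 8 × 1.00866 = 14.11296 amu
The mass defect is 14.11296 − 13.99995 = 0.11301 amu.
E_B = 0.11301 × 931.5 = 105.269 MeV

105.3 MeV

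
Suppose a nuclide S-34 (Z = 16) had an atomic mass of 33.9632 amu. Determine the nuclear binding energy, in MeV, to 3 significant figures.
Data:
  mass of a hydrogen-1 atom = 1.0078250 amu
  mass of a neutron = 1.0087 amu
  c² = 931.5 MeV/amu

297 MeV

The nucleus contains 16 protons and 34 − 16 = 18 neutrons.
Mass of separated nucleons = 16(1.0078250) + 18(1.0087) = 16.1252000 + 18.1566 = 34.2818000 amu
Δm = 34.2818000 − 33.9632 = 0.3186000 amu
Converting to energy: 0.3186000 amu × 931.5 MeV/amu = 296.776 MeV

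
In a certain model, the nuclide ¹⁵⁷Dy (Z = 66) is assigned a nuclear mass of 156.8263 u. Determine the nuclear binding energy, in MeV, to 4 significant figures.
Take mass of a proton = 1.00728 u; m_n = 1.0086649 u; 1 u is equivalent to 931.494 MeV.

With 66 protons and 91 neutrons (A = 157):
Mass of separated nucleons = 66(1.00728) + 91(1.0086649) = 66.48048 + 91.7885059 = 158.2689859 u
Mass defect Δm = 158.2689859 − 156.8263 = 1.4426859 u
Binding energy = Δm·c² = 1.4426859 × 931.494 MeV/u = 1343.85 MeV

1344 MeV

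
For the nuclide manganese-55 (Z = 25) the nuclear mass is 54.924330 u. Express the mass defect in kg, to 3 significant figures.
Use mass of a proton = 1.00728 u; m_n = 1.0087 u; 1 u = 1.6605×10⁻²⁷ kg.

8.61e-28 kg

The nucleus contains 25 protons and 55 − 25 = 30 neutrons.
Mass of separated nucleons = 25(1.00728) + 30(1.0087) = 25.18200 + 30.2610 = 55.44300 u
Δm = 55.44300 − 54.924330 = 0.518670 u
In SI units: 0.518670 u × 1.6605×10⁻²⁷ kg/u = 8.6125e-28 kg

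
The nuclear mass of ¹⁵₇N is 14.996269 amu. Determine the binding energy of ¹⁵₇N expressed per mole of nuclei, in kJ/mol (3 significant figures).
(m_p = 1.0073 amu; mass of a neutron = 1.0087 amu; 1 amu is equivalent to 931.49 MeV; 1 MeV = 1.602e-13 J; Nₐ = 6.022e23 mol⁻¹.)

Z = 7, so N = A − Z = 15 − 7 = 8.
Mass of separated nucleons = 7(1.0073) + 8(1.0087) = 7.0511 + 8.0696 = 15.1207 amu
The mass defect is 15.1207 − 14.996269 = 0.124431 amu.
E_B = 0.124431 × 931.49 = 115.906 MeV
Per nucleus in joules: 115.906 MeV × 1.602e-13 J/MeV = 1.8568e-11 J
Per mole: 1.8568e-11 J × 6.022e23 mol⁻¹ = 1.1182e+13 J/mol

1.12e+10 kJ/mol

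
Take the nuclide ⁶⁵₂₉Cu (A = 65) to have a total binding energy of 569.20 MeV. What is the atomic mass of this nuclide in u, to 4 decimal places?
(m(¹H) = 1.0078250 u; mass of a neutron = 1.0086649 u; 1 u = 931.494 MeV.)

Mass defect = 569.20 MeV / (931.494 MeV/u) = 0.611061 u
Constituent mass = 29(1.0078250) + 36(1.0086649) = 65.5388614 u
Atomic mass = 65.5388614 − 0.611061 = 64.9278004 u ≈ 64.9278 u (to 4 decimal places)

64.9278 u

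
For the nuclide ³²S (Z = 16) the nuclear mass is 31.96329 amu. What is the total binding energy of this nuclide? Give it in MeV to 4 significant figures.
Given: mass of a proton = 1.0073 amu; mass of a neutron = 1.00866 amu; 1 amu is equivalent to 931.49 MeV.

272.1 MeV

Mass of separated nucleons = 16(1.0073) + 16(1.00866) = 16.1168 + 16.13856 = 32.25536 amu
Δm = 32.25536 − 31.96329 = 0.29207 amu
E_B = 0.29207 × 931.49 = 272.060 MeV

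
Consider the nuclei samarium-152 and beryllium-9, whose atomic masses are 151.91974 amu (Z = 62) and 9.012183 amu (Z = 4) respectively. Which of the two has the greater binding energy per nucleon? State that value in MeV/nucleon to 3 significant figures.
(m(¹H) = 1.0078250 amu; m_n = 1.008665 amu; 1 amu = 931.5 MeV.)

samarium-152: Σm = 62(1.0078250) + 90(1.008665) = 153.2650000 amu; Δm = 1.3452600 amu; E_B = 1253.1 MeV; E_B/A = 8.244 MeV
beryllium-9: Σm = 4(1.0078250) + 5(1.008665) = 9.0746250 amu; Δm = 0.0624420 amu; E_B = 58.165 MeV; E_B/A = 6.463 MeV
samarium-152 has the higher binding energy per nucleon, so it is the more tightly bound nucleus.

samarium-152; 8.24 MeV/nucleon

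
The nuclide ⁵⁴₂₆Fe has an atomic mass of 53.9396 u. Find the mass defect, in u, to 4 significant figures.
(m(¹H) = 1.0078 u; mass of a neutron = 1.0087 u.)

0.5068 u

The nucleus contains 26 protons and 54 − 26 = 28 neutrons.
Total constituent mass: 26 × 1.0078 + 28 × 1.0087 = 54.4464 u
The mass defect is 54.4464 − 53.9396 = 0.5068 u.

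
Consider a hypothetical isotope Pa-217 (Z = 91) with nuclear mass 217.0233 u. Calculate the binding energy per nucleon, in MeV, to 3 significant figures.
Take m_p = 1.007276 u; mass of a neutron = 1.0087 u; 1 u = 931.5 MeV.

7.45 MeV/nucleon

The nucleus contains 91 protons and 217 − 91 = 126 neutrons.
Σm = 91·m_p + 126·m_n = 91.662116 + 127.0962 = 218.758316 u
Δm = 218.758316 − 217.0233 = 1.735016 u
Binding energy = Δm·c² = 1.735016 × 931.5 MeV/u = 1616.17 MeV
Dividing by A = 217 gives 7.448 MeV per nucleon.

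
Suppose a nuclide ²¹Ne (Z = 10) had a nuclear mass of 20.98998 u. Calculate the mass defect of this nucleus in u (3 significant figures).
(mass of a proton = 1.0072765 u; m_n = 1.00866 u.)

0.178 u

The nucleus contains 10 protons and 21 − 10 = 11 neutrons.
Σm = 10·m_p + 11·m_n = 10.0727650 + 11.09526 = 21.1680250 u
Δm = 21.1680250 − 20.98998 = 0.1780450 u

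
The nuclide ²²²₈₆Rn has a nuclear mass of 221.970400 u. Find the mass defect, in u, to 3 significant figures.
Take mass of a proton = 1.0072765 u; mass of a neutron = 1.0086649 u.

1.83 u

Total constituent mass: 86 × 1.0072765 + 136 × 1.0086649 = 223.8042054 u
Mass defect Δm = 223.8042054 − 221.970400 = 1.8338054 u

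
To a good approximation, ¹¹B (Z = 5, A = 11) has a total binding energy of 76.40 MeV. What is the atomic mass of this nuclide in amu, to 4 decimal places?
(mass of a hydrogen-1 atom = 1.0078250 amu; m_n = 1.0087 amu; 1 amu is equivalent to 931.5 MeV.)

11.0093 amu

Mass defect = 76.40 MeV / (931.5 MeV/amu) = 0.082018 amu
Constituent mass = 5(1.0078250) + 6(1.0087) = 11.0913250 amu
Atomic mass = 11.0913250 − 0.082018 = 11.0093070 amu ≈ 11.0093 amu (to 4 decimal places)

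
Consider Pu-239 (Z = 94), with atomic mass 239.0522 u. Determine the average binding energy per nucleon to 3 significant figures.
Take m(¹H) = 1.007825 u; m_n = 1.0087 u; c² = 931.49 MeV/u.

The nucleus contains 94 protons and 239 − 94 = 145 neutrons.
Mass of separated nucleons = 94(1.007825) + 145(1.0087) = 94.735550 + 146.2615 = 240.997050 u
Mass defect Δm = 240.997050 − 239.0522 = 1.944850 u
Binding energy = Δm·c² = 1.944850 × 931.49 MeV/u = 1811.61 MeV
Per nucleon: 1811.61 / 239 = 7.580 MeV

7.58 MeV/nucleon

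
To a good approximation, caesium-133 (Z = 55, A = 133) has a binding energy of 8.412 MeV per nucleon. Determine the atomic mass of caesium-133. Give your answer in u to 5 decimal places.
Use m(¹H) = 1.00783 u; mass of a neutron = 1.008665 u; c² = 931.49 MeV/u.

Total binding energy = 133 × 8.412 = 1118.796 MeV
Mass defect = 1118.796 MeV / (931.49 MeV/u) = 1.2010821 u
Constituent mass = 55(1.00783) + 78(1.008665) = 134.106520 u
Atomic mass = 134.106520 − 1.2010821 = 132.9054379 u ≈ 132.90544 u (to 5 decimal places)

132.90544 u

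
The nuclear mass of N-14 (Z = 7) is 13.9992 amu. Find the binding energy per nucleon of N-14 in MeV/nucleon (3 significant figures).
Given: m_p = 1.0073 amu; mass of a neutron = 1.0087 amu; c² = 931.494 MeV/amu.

The nucleus contains 7 protons and 14 − 7 = 7 neutrons.
Mass of separated nucleons = 7(1.0073) + 7(1.0087) = 7.0511 + 7.0609 = 14.1120 amu
The mass defect is 14.1120 − 13.9992 = 0.1128 amu.
Converting to energy: 0.1128 amu × 931.494 MeV/amu = 105.073 MeV
BE/A = 105.073 MeV / 14 = 7.505 MeV/nucleon

7.51 MeV/nucleon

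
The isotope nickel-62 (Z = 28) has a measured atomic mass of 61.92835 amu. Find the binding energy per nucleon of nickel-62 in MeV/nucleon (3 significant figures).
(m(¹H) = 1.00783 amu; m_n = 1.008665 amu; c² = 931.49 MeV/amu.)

8.80 MeV/nucleon

Mass of separated nucleons = 28(1.00783) + 34(1.008665) = 28.21924 + 34.294610 = 62.513850 amu
Mass defect Δm = 62.513850 − 61.92835 = 0.585500 amu
Binding energy = Δm·c² = 0.585500 × 931.49 MeV/amu = 545.387 MeV
Per nucleon: 545.387 / 62 = 8.797 MeV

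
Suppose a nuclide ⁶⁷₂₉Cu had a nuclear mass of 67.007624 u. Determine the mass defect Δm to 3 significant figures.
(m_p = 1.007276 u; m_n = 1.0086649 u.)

0.533 u

Total constituent mass: 29 × 1.007276 + 38 × 1.0086649 = 67.5402702 u
Mass defect Δm = 67.5402702 − 67.007624 = 0.5326462 u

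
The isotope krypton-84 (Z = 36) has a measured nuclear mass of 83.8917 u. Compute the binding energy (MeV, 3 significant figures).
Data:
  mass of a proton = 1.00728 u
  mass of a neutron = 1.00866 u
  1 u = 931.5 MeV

732 MeV

Mass of separated nucleons = 36(1.00728) + 48(1.00866) = 36.26208 + 48.41568 = 84.67776 u
The mass defect is 84.67776 − 83.8917 = 0.78606 u.
Converting to energy: 0.78606 u × 931.5 MeV/u = 732.215 MeV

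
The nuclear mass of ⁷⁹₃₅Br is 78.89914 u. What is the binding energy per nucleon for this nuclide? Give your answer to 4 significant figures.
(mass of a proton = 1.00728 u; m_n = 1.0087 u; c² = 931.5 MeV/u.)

Z = 35, so N = A − Z = 79 − 35 = 44.
Σm = 35·m_p + 44·m_n = 35.25480 + 44.3828 = 79.63760 u
Mass defect Δm = 79.63760 − 78.89914 = 0.73846 u
Binding energy = Δm·c² = 0.73846 × 931.5 MeV/u = 687.875 MeV
Per nucleon: 687.875 / 79 = 8.707 MeV

8.707 MeV/nucleon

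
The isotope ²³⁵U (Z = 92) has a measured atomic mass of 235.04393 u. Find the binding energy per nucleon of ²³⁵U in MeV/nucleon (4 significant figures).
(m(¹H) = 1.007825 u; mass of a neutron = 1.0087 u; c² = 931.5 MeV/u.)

Mass of separated nucleons = 92(1.007825) + 143(1.0087) = 92.719900 + 144.2441 = 236.964000 u
Δm = 236.964000 − 235.04393 = 1.920070 u
E_B = 1.920070 × 931.5 = 1788.55 MeV
Dividing by A = 235 gives 7.611 MeV per nucleon.

7.611 MeV/nucleon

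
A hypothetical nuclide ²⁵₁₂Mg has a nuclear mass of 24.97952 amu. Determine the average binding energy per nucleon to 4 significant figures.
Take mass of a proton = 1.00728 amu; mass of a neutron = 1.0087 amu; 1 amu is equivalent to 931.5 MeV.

8.232 MeV/nucleon

Mass of separated nucleons = 12(1.00728) + 13(1.0087) = 12.08736 + 13.1131 = 25.20046 amu
Δm = 25.20046 − 24.97952 = 0.22094 amu
E_B = 0.22094 × 931.5 = 205.806 MeV
Dividing by A = 25 gives 8.232 MeV per nucleon.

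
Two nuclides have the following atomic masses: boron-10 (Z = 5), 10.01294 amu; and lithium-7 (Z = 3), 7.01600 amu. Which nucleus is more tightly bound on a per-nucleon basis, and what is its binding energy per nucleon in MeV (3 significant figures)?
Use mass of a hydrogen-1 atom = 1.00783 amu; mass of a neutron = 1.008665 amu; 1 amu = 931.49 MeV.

boron-10: Σm = 5(1.00783) + 5(1.008665) = 10.082475 amu; Δm = 0.069535 amu; E_B = 64.771 MeV; E_B/A = 6.477 MeV
lithium-7: Σm = 3(1.00783) + 4(1.008665) = 7.058150 amu; Δm = 0.042150 amu; E_B = 39.262 MeV; E_B/A = 5.609 MeV
boron-10 has the higher binding energy per nucleon, so it is the more tightly bound nucleus.

boron-10; 6.48 MeV/nucleon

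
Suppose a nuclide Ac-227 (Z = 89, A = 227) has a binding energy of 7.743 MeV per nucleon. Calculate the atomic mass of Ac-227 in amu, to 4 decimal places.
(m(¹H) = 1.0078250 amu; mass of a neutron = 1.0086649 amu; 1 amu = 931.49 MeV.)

227.0052 amu

Total binding energy = 227 × 7.743 = 1757.661 MeV
Mass defect = 1757.661 MeV / (931.49 MeV/amu) = 1.886935 amu
Constituent mass = 89(1.0078250) + 138(1.0086649) = 228.8921812 amu
Atomic mass = 228.8921812 − 1.886935 = 227.0052462 amu ≈ 227.0052 amu (to 4 decimal places)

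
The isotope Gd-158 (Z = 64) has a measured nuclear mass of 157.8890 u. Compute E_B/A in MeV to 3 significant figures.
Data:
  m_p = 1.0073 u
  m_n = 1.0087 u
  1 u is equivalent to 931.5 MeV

8.23 MeV/nucleon

The nucleus contains 64 protons and 158 − 64 = 94 neutrons.
Total constituent mass: 64 × 1.0073 + 94 × 1.0087 = 159.2850 u
Mass defect Δm = 159.2850 − 157.8890 = 1.3960 u
Binding energy = Δm·c² = 1.3960 × 931.5 MeV/u = 1300.37 MeV
Per nucleon: 1300.37 / 158 = 8.230 MeV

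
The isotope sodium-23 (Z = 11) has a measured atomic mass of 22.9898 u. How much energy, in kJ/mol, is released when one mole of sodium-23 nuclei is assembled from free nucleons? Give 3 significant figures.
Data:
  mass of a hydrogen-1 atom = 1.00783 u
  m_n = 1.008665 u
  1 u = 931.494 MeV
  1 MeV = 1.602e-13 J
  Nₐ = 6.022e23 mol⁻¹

With 11 protons and 12 neutrons (A = 23):
Mass of separated nucleons = 11(1.00783) + 12(1.008665) = 11.08613 + 12.103980 = 23.190110 u
Mass defect Δm = 23.190110 − 22.9898 = 0.200310 u
E_B = 0.200310 × 931.494 = 186.588 MeV
Per nucleus in joules: 186.588 MeV × 1.602e-13 J/MeV = 2.9891e-11 J
Per mole: 2.9891e-11 J × 6.022e23 mol⁻¹ = 1.8000e+13 J/mol

1.80e+10 kJ/mol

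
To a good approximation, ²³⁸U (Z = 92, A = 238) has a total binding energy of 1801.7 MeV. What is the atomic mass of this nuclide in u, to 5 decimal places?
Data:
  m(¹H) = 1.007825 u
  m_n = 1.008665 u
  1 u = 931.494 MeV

238.05079 u

Mass defect = 1801.7 MeV / (931.494 MeV/u) = 1.9342046 u
Constituent mass = 92(1.007825) + 146(1.008665) = 239.984990 u
Atomic mass = 239.984990 − 1.9342046 = 238.0507854 u ≈ 238.05079 u (to 5 decimal places)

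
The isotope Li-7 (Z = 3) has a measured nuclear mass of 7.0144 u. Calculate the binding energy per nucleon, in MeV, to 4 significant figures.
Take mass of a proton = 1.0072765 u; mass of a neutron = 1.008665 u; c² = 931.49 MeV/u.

The nucleus contains 3 protons and 7 − 3 = 4 neutrons.
Total constituent mass: 3 × 1.0072765 + 4 × 1.008665 = 7.0564895 u
Δm = 7.0564895 − 7.0144 = 0.0420895 u
E_B = 0.0420895 × 931.49 = 39.2059 MeV
Dividing by A = 7 gives 5.601 MeV per nucleon.

5.601 MeV/nucleon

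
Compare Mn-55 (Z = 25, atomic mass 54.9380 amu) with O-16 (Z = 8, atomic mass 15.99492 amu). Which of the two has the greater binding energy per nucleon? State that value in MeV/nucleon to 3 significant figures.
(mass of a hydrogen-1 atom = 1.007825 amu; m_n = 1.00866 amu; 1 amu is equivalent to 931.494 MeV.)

Mn-55; 8.76 MeV/nucleon

Mn-55: Σm = 25(1.007825) + 30(1.00866) = 55.455425 amu; Δm = 0.517425 amu; E_B = 481.98 MeV; E_B/A = 8.763 MeV
O-16: Σm = 8(1.007825) + 8(1.00866) = 16.131880 amu; Δm = 0.136960 amu; E_B = 127.58 MeV; E_B/A = 7.974 MeV
Mn-55 has the higher binding energy per nucleon, so it is the more tightly bound nucleus.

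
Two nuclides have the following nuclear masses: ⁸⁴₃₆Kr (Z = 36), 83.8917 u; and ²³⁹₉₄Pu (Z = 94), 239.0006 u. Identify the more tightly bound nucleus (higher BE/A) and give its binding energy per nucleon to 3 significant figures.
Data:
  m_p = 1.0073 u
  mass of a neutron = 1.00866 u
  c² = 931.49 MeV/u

⁸⁴₃₆Kr; 8.72 MeV/nucleon

⁸⁴₃₆Kr: Σm = 36(1.0073) + 48(1.00866) = 84.67848 u; Δm = 0.78678 u; E_B = 732.878 MeV; E_B/A = 8.7247 MeV
²³⁹₉₄Pu: Σm = 94(1.0073) + 145(1.00866) = 240.94190 u; Δm = 1.94130 u; E_B = 1808.3 MeV; E_B/A = 7.566 MeV
⁸⁴₃₆Kr has the higher binding energy per nucleon, so it is the more tightly bound nucleus.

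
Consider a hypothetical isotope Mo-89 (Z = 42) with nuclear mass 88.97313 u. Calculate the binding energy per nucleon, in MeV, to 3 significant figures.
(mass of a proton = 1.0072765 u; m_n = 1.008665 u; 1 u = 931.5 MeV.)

Total constituent mass: 42 × 1.0072765 + 47 × 1.008665 = 89.7128680 u
Mass defect Δm = 89.7128680 − 88.97313 = 0.7397380 u
Converting to energy: 0.7397380 u × 931.5 MeV/u = 689.066 MeV
Per nucleon: 689.066 / 89 = 7.742 MeV

7.74 MeV/nucleon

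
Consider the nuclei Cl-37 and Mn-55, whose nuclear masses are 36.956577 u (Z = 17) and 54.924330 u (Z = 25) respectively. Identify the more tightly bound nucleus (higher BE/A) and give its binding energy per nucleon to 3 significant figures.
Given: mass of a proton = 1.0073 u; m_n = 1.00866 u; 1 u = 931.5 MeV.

Cl-37: Σm = 17(1.0073) + 20(1.00866) = 37.29730 u; Δm = 0.340723 u; E_B = 317.38 MeV; E_B/A = 8.578 MeV
Mn-55: Σm = 25(1.0073) + 30(1.00866) = 55.44230 u; Δm = 0.517970 u; E_B = 482.49 MeV; E_B/A = 8.773 MeV
Mn-55 has the higher binding energy per nucleon, so it is the more tightly bound nucleus.

Mn-55; 8.77 MeV/nucleon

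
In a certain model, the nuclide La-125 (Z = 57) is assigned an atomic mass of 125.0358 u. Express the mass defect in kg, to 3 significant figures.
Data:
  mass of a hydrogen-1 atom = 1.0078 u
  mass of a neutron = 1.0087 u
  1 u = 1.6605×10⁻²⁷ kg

Z = 57, so N = A − Z = 125 − 57 = 68.
Total constituent mass: 57 × 1.0078 + 68 × 1.0087 = 126.0362 u
Mass defect Δm = 126.0362 − 125.0358 = 1.0004 u
In SI units: 1.0004 u × 1.6605×10⁻²⁷ kg/u = 1.6612e-27 kg

1.66e-27 kg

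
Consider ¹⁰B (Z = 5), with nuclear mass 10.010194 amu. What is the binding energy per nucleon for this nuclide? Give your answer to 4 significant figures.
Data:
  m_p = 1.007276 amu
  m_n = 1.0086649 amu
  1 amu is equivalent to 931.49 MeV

The nucleus contains 5 protons and 10 − 5 = 5 neutrons.
Mass of separated nucleons = 5(1.007276) + 5(1.0086649) = 5.036380 + 5.0433245 = 10.0797045 amu
Mass defect Δm = 10.0797045 − 10.010194 = 0.0695105 amu
Binding energy = Δm·c² = 0.0695105 × 931.49 MeV/amu = 64.7483 MeV
BE/A = 64.7483 MeV / 10 = 6.475 MeV/nucleon

6.475 MeV/nucleon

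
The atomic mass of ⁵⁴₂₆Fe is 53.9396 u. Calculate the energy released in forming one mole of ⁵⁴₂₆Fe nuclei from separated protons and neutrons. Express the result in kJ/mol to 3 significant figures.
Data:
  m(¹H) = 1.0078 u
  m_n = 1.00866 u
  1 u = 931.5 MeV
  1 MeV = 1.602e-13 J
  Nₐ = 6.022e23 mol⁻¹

4.54e+10 kJ/mol

Σm = 26·m(¹H) + 28·m_n = 26.2028 + 28.24248 = 54.44528 u
The mass defect is 54.44528 − 53.9396 = 0.50568 u.
Binding energy = Δm·c² = 0.50568 × 931.5 MeV/u = 471.041 MeV
Per nucleus in joules: 471.041 MeV × 1.602e-13 J/MeV = 7.5461e-11 J
Per mole: 7.5461e-11 J × 6.022e23 mol⁻¹ = 4.5443e+13 J/mol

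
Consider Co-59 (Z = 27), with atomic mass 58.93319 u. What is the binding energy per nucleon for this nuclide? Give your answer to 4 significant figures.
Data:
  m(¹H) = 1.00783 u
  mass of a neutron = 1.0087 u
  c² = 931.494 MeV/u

8.788 MeV/nucleon

With 27 protons and 32 neutrons (A = 59):
Mass of separated nucleons = 27(1.00783) + 32(1.0087) = 27.21141 + 32.2784 = 59.48981 u
The mass defect is 59.48981 − 58.93319 = 0.55662 u.
Converting to energy: 0.55662 u × 931.494 MeV/u = 518.488 MeV
Per nucleon: 518.488 / 59 = 8.788 MeV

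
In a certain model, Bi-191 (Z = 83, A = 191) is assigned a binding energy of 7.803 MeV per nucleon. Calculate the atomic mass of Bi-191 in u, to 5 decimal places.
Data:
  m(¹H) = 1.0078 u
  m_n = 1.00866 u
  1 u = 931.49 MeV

190.98269 u

Total binding energy = 191 × 7.803 = 1490.373 MeV
Mass defect = 1490.373 MeV / (931.49 MeV/u) = 1.5999882 u
Constituent mass = 83(1.0078) + 108(1.00866) = 192.58268 u
Atomic mass = 192.58268 − 1.5999882 = 190.9826918 u ≈ 190.98269 u (to 5 decimal places)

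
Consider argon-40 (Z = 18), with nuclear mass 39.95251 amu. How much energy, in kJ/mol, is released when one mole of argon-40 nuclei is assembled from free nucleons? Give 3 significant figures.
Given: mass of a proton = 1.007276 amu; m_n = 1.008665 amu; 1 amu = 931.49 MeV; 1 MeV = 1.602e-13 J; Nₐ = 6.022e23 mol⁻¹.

Mass of separated nucleons = 18(1.007276) + 22(1.008665) = 18.130968 + 22.190630 = 40.321598 amu
Mass defect Δm = 40.321598 − 39.95251 = 0.369088 amu
E_B = 0.369088 × 931.49 = 343.802 MeV
Per nucleus in joules: 343.802 MeV × 1.602e-13 J/MeV = 5.5077e-11 J
Per mole: 5.5077e-11 J × 6.022e23 mol⁻¹ = 3.3167e+13 J/mol

3.32e+10 kJ/mol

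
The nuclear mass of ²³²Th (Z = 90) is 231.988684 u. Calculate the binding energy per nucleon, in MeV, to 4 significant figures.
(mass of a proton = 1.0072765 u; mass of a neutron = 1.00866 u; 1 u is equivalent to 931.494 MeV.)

7.612 MeV/nucleon

The nucleus contains 90 protons and 232 − 90 = 142 neutrons.
Total constituent mass: 90 × 1.0072765 + 142 × 1.00866 = 233.8846050 u
Δm = 233.8846050 − 231.988684 = 1.8959210 u
Converting to energy: 1.8959210 u × 931.494 MeV/u = 1766.04 MeV
Per nucleon: 1766.04 / 232 = 7.612 MeV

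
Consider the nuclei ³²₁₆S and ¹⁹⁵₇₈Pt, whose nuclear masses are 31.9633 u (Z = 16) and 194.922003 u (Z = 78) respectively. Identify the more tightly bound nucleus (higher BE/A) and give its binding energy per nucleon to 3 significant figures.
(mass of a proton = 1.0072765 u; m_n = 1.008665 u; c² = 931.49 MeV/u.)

³²₁₆S; 8.49 MeV/nucleon

³²₁₆S: Σm = 16(1.0072765) + 16(1.008665) = 32.2550640 u; Δm = 0.2917640 u; E_B = 271.78 MeV; E_B/A = 8.493 MeV
¹⁹⁵₇₈Pt: Σm = 78(1.0072765) + 117(1.008665) = 196.5813720 u; Δm = 1.6593690 u; E_B = 1545.7 MeV; E_B/A = 7.927 MeV
³²₁₆S has the higher binding energy per nucleon, so it is the more tightly bound nucleus.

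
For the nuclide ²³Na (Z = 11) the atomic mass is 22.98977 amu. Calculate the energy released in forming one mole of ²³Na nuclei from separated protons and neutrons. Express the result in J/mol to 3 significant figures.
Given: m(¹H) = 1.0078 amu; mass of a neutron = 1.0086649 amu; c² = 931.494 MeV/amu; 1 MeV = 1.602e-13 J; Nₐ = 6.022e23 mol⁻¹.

Σm = 11·m(¹H) + 12·m_n = 11.0858 + 12.1039788 = 23.1897788 amu
Δm = 23.1897788 − 22.98977 = 0.2000088 amu
Binding energy = Δm·c² = 0.2000088 × 931.494 MeV/amu = 186.307 MeV
Per nucleus in joules: 186.307 MeV × 1.602e-13 J/MeV = 2.9846e-11 J
Per mole: 2.9846e-11 J × 6.022e23 mol⁻¹ = 1.7973e+13 J/mol

1.80e+13 J/mol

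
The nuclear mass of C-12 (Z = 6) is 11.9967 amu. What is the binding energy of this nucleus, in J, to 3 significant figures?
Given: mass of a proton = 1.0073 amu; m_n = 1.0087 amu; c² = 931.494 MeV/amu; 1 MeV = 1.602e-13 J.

1.48e-11 J

With 6 protons and 6 neutrons (A = 12):
Mass of separated nucleons = 6(1.0073) + 6(1.0087) = 6.0438 + 6.0522 = 12.0960 amu
Mass defect Δm = 12.0960 − 11.9967 = 0.0993 amu
E_B = 0.0993 × 931.494 = 92.4974 MeV
In joules: 92.4974 MeV × 1.602e-13 J/MeV = 1.4818e-11 J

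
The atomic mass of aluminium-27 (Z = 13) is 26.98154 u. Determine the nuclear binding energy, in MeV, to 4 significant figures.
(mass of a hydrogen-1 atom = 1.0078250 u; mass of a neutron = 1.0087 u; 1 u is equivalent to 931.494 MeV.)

With 13 protons and 14 neutrons (A = 27):
Total constituent mass: 13 × 1.0078250 + 14 × 1.0087 = 27.2235250 u
The mass defect is 27.2235250 − 26.98154 = 0.2419850 u.
Binding energy = Δm·c² = 0.2419850 × 931.494 MeV/u = 225.408 MeV

225.4 MeV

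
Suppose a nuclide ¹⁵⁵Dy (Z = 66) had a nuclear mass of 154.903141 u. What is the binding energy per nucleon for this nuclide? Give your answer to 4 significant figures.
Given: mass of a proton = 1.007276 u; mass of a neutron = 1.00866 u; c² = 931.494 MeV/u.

8.100 MeV/nucleon

Z = 66, so N = A − Z = 155 − 66 = 89.
Total constituent mass: 66 × 1.007276 + 89 × 1.00866 = 156.250956 u
Mass defect Δm = 156.250956 − 154.903141 = 1.347815 u
Binding energy = Δm·c² = 1.347815 × 931.494 MeV/u = 1255.48 MeV
Per nucleon: 1255.48 / 155 = 8.100 MeV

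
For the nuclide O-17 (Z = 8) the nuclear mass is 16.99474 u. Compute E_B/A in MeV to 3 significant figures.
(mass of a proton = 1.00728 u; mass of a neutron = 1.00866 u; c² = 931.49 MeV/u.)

Total constituent mass: 8 × 1.00728 + 9 × 1.00866 = 17.13618 u
Δm = 17.13618 − 16.99474 = 0.14144 u
Converting to energy: 0.14144 u × 931.49 MeV/u = 131.750 MeV
Dividing by A = 17 gives 7.750 MeV per nucleon.

7.75 MeV/nucleon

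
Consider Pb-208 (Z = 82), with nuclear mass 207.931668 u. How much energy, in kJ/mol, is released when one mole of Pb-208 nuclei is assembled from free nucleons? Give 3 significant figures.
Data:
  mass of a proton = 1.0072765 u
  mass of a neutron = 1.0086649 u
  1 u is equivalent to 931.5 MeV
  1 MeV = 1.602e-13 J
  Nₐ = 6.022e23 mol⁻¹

1.58e+11 kJ/mol

Total constituent mass: 82 × 1.0072765 + 126 × 1.0086649 = 209.6884504 u
The mass defect is 209.6884504 − 207.931668 = 1.7567824 u.
Binding energy = Δm·c² = 1.7567824 × 931.5 MeV/u = 1636.44 MeV
Per nucleus in joules: 1636.44 MeV × 1.602e-13 J/MeV = 2.6216e-10 J
Per mole: 2.6216e-10 J × 6.022e23 mol⁻¹ = 1.5787e+14 J/mol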